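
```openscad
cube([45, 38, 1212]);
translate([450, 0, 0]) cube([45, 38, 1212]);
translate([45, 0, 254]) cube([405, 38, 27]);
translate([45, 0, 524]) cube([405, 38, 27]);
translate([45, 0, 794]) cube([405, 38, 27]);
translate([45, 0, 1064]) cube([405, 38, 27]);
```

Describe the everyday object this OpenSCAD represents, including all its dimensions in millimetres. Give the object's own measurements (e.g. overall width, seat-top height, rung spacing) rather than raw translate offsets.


A straight ladder. Two 45×38 mm vertical rails, 1212 mm tall, stand 495 mm apart (outside-to-outside) with their front faces coplanar on the −y side. 4 rungs, each 38 mm deep and 27 mm tall, span between the inner faces of the rails, front faces flush with the rails. The lowest rung's underside is at z = 254 mm and rungs are spaced 270 mm apart (underside to underside).


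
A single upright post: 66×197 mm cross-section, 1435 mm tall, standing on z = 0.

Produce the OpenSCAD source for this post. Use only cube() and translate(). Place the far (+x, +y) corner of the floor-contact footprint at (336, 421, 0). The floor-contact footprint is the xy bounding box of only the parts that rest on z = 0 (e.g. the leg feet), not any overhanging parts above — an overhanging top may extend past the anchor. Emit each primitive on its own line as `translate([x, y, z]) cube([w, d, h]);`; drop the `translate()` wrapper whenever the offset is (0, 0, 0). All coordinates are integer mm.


translate([270, 224, 0]) cube([66, 197, 1435]);


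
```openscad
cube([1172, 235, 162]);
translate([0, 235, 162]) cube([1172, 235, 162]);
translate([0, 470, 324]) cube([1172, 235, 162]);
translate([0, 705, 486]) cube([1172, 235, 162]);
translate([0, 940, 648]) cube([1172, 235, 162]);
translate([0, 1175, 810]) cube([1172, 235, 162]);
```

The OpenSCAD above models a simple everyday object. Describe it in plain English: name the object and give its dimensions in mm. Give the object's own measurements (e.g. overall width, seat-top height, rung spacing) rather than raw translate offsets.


A straight staircase of 6 solid steps. Each step is 1172 mm wide (x), 235 mm deep (y, the going) and 162 mm tall (the rise). The first step rests on the floor; each subsequent step sits one going further in +y and one rise higher in +z, directly behind and above the previous step with no overlap.


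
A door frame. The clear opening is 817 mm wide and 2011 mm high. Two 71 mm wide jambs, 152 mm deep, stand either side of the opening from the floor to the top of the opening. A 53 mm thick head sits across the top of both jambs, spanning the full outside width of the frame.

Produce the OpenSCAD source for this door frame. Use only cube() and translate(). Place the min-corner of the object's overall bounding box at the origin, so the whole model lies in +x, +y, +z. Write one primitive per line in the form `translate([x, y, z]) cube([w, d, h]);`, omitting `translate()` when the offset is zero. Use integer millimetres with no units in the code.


cube([71, 152, 2011]);
translate([888, 0, 0]) cube([71, 152, 2011]);
translate([0, 0, 2011]) cube([959, 152, 53]);


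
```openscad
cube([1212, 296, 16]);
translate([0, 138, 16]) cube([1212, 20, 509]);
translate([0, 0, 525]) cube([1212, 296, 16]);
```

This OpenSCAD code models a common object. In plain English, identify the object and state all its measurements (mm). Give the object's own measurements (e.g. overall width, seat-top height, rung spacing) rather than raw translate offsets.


An I-beam lying along x, 1212 mm long. Overall section height 541 mm. Two flanges 296 mm wide (y) and 16 mm thick, one on the floor and one at the top; a web 20 mm thick runs between them, centred on the flange width.


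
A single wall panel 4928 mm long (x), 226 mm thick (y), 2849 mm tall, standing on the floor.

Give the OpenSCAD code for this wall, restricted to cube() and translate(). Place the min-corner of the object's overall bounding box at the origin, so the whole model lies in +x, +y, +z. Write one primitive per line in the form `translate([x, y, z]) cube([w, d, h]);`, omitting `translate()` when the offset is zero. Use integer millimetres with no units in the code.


cube([4928, 226, 2849]);


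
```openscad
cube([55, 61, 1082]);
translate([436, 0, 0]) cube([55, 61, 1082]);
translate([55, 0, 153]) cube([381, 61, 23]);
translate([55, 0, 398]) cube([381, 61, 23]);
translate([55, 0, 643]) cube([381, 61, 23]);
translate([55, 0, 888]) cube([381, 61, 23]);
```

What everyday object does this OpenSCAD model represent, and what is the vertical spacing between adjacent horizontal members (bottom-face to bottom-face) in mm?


A ladder. The rung spacing is 245 mm.

Two tall 55×61 posts with 4 short bars between them — a ladder. Adjacent rungs sit at z = 153 and z = 398, so the spacing is 398 − 153 = 245 mm.


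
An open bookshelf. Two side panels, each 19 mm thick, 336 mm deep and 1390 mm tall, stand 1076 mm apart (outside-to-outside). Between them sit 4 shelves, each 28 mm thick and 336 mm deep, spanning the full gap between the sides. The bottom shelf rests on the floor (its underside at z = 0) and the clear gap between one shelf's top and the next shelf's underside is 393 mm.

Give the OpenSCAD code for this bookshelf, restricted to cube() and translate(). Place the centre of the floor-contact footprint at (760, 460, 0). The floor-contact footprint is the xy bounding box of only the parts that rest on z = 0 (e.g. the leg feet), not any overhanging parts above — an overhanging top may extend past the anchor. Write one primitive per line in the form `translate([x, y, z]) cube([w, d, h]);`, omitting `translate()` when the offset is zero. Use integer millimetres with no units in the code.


translate([222, 292, 0]) cube([19, 336, 1390]);
translate([1279, 292, 0]) cube([19, 336, 1390]);
translate([241, 292, 0]) cube([1038, 336, 28]);
translate([241, 292, 421]) cube([1038, 336, 28]);
translate([241, 292, 842]) cube([1038, 336, 28]);
translate([241, 292, 1263]) cube([1038, 336, 28]);


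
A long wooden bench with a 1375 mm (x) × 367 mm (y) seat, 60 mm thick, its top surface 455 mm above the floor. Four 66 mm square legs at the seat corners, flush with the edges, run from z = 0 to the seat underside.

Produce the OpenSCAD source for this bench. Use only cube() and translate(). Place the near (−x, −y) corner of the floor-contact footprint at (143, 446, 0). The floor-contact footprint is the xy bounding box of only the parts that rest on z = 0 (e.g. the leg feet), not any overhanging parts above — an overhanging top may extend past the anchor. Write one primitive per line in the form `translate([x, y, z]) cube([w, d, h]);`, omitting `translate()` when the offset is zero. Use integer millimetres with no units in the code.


translate([143, 446, 395]) cube([1375, 367, 60]);
translate([143, 446, 0]) cube([66, 66, 395]);
translate([143, 747, 0]) cube([66, 66, 395]);
translate([1452, 446, 0]) cube([66, 66, 395]);
translate([1452, 747, 0]) cube([66, 66, 395]);


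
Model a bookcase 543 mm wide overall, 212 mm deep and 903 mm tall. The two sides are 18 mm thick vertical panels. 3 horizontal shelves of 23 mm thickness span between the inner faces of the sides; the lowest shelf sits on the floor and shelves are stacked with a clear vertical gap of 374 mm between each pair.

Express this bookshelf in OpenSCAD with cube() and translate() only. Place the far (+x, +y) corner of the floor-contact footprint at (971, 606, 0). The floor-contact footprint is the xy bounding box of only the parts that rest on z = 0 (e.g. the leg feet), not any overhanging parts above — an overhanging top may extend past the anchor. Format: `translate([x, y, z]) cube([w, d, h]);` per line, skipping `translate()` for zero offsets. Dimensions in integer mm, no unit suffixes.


translate([428, 394, 0]) cube([18, 212, 903]);
translate([953, 394, 0]) cube([18, 212, 903]);
translate([446, 394, 0]) cube([507, 212, 23]);
translate([446, 394, 397]) cube([507, 212, 23]);
translate([446, 394, 794]) cube([507, 212, 23]);


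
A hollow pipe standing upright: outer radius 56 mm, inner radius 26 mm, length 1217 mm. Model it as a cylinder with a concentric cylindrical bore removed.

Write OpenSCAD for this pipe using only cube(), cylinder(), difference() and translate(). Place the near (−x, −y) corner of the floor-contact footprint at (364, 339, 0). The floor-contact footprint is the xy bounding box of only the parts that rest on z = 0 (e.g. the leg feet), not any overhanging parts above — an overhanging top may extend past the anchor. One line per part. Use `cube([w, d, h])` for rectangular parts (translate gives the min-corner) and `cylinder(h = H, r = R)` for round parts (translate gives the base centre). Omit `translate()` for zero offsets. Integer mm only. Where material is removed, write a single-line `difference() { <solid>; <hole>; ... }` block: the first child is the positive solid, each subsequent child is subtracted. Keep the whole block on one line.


difference() { translate([420, 395, 0]) cylinder(h = 1217, r = 56); translate([420, 395, 0]) cylinder(h = 1217, r = 26); }


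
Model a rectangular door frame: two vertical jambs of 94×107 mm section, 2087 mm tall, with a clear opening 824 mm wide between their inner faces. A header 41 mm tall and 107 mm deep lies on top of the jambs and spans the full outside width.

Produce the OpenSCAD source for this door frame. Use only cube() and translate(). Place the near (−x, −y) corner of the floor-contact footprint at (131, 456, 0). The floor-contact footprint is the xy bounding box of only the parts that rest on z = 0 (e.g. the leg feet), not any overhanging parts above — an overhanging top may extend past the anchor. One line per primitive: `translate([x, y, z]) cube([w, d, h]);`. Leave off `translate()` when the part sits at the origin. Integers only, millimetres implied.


translate([131, 456, 0]) cube([94, 107, 2087]);
translate([1049, 456, 0]) cube([94, 107, 2087]);
translate([131, 456, 2087]) cube([1012, 107, 41]);


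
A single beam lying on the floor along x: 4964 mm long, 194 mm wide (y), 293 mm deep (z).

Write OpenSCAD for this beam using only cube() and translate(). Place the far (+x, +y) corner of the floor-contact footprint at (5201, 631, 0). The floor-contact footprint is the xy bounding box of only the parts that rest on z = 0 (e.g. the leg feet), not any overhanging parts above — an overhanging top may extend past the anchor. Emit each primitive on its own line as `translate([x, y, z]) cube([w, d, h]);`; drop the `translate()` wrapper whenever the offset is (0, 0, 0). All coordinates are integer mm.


translate([237, 437, 0]) cube([4964, 194, 293]);


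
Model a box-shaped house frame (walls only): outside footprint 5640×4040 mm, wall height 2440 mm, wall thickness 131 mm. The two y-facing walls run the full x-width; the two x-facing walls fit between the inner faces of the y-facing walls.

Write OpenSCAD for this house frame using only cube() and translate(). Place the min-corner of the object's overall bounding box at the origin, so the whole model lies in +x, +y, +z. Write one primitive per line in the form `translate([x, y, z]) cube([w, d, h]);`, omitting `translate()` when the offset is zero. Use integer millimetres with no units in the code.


cube([5640, 131, 2440]);
translate([0, 3909, 0]) cube([5640, 131, 2440]);
translate([0, 131, 0]) cube([131, 3778, 2440]);
translate([5509, 131, 0]) cube([131, 3778, 2440]);


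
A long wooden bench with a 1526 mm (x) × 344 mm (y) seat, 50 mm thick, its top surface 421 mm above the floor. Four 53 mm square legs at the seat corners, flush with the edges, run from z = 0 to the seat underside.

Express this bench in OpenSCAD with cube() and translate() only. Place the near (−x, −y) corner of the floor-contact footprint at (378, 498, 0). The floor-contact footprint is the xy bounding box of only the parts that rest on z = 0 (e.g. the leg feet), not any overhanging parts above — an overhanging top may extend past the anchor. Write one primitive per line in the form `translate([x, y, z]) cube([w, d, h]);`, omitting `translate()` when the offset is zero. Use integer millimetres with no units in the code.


translate([378, 498, 371]) cube([1526, 344, 50]);
translate([378, 498, 0]) cube([53, 53, 371]);
translate([378, 789, 0]) cube([53, 53, 371]);
translate([1851, 498, 0]) cube([53, 53, 371]);
translate([1851, 789, 0]) cube([53, 53, 371]);


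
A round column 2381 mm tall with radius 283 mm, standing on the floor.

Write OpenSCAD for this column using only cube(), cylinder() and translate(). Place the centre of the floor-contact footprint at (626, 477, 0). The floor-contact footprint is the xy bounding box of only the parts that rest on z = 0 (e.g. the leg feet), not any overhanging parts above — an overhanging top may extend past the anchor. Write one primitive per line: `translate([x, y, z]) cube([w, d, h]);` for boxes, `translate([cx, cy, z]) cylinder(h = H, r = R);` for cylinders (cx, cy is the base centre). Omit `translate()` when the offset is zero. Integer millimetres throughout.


translate([626, 477, 0]) cylinder(h = 2381, r = 283);


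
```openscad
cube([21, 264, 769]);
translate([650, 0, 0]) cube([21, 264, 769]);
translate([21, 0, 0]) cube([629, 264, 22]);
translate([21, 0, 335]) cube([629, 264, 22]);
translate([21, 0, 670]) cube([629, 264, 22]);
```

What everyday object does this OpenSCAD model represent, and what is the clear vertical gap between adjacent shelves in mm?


A bookshelf. The clear shelf gap is 313 mm.

Two tall side panels with 3 horizontal boards between them — a bookshelf. The first two shelf undersides are at z = 0 and z = 335; with shelf thickness 22, the clear gap is 335 − 0 − 22 = 313 mm.


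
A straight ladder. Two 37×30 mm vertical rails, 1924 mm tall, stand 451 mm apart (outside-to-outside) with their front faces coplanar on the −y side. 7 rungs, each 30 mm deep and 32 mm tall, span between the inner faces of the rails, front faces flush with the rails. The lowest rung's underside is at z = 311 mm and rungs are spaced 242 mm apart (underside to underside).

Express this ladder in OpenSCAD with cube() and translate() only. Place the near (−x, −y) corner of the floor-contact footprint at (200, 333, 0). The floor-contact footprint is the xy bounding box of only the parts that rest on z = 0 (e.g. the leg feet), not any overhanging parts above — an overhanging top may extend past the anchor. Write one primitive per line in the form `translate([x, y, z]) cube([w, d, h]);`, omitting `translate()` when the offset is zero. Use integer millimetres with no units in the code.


translate([200, 333, 0]) cube([37, 30, 1924]);
translate([614, 333, 0]) cube([37, 30, 1924]);
translate([237, 333, 311]) cube([377, 30, 32]);
translate([237, 333, 553]) cube([377, 30, 32]);
translate([237, 333, 795]) cube([377, 30, 32]);
translate([237, 333, 1037]) cube([377, 30, 32]);
translate([237, 333, 1279]) cube([377, 30, 32]);
translate([237, 333, 1521]) cube([377, 30, 32]);
translate([237, 333, 1763]) cube([377, 30, 32]);


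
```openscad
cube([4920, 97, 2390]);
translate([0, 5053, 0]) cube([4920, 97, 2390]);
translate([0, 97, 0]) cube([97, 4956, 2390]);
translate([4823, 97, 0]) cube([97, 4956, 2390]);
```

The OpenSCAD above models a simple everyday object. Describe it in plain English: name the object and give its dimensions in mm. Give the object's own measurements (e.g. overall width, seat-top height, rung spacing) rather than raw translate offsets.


The wall frame of a small rectangular building: four walls, each 2390 mm tall and 97 mm thick, enclosing a footprint 4920 mm (x) by 5150 mm (y) outside-to-outside, with no floor or roof. The front and back walls (the −y and +y sides) span the full width; the two side walls fit between them.


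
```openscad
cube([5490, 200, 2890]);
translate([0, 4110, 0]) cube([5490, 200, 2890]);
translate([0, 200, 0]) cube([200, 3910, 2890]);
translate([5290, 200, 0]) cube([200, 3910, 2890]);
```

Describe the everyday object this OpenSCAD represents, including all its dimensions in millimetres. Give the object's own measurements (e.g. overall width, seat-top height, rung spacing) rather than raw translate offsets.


The wall frame of a small rectangular building: four walls, each 2890 mm tall and 200 mm thick, enclosing a footprint 5490 mm (x) by 4310 mm (y) outside-to-outside, with no floor or roof. The front and back walls (the −y and +y sides) span the full width; the two side walls fit between them.


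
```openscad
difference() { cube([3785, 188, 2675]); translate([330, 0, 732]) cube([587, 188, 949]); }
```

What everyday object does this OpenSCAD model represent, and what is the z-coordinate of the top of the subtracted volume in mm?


A wall with a window opening. The window head height is 1681 mm.

A wall with a rectangular opening subtracted — a window. Sill at z = 732, opening 949 mm tall, so the head is at 732 + 949 = 1681 mm.


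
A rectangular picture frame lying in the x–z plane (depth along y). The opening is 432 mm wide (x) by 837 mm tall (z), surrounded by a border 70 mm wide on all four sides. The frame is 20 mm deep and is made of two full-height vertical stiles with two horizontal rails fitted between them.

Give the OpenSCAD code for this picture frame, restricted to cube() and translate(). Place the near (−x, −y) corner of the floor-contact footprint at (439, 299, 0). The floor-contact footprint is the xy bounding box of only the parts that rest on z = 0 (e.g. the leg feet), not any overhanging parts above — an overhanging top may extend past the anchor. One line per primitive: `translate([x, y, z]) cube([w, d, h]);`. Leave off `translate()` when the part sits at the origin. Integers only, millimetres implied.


translate([439, 299, 0]) cube([70, 20, 977]);
translate([941, 299, 0]) cube([70, 20, 977]);
translate([509, 299, 0]) cube([432, 20, 70]);
translate([509, 299, 907]) cube([432, 20, 70]);


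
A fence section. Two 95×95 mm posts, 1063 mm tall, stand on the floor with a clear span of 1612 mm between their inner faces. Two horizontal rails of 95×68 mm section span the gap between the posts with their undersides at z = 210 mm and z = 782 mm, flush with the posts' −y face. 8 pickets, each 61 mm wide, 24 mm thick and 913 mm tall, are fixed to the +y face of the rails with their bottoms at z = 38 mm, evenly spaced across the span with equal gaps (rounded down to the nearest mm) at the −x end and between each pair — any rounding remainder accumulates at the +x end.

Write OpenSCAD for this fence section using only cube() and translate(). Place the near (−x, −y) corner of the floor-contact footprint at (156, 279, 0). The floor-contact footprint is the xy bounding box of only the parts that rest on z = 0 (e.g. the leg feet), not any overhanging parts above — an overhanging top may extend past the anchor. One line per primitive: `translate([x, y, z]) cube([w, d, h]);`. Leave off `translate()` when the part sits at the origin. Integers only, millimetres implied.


translate([156, 279, 0]) cube([95, 95, 1063]);
translate([1863, 279, 0]) cube([95, 95, 1063]);
translate([251, 279, 210]) cube([1612, 95, 68]);
translate([251, 279, 782]) cube([1612, 95, 68]);
translate([375, 374, 38]) cube([61, 24, 913]);
translate([560, 374, 38]) cube([61, 24, 913]);
translate([745, 374, 38]) cube([61, 24, 913]);
translate([930, 374, 38]) cube([61, 24, 913]);
translate([1115, 374, 38]) cube([61, 24, 913]);
translate([1300, 374, 38]) cube([61, 24, 913]);
translate([1485, 374, 38]) cube([61, 24, 913]);
translate([1670, 374, 38]) cube([61, 24, 913]);


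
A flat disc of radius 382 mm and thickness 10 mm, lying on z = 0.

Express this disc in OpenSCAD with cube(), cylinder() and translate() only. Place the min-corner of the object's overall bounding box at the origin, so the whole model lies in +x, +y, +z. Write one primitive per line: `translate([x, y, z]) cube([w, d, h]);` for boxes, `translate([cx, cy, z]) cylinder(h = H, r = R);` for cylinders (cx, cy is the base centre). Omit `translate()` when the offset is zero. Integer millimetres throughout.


translate([382, 382, 0]) cylinder(h = 10, r = 382);


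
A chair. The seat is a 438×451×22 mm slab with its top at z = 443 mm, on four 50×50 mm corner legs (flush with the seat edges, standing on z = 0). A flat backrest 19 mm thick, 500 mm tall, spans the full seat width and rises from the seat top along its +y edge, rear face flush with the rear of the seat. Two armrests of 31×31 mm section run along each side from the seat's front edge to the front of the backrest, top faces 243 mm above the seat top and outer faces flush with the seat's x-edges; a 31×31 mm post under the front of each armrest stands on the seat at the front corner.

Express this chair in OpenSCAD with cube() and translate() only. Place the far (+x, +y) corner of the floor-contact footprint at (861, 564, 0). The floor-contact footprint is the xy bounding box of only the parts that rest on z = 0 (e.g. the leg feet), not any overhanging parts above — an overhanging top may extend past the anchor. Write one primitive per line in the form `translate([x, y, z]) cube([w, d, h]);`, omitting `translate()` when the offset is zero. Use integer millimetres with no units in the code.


translate([423, 113, 421]) cube([438, 451, 22]);
translate([423, 113, 0]) cube([50, 50, 421]);
translate([811, 113, 0]) cube([50, 50, 421]);
translate([423, 514, 0]) cube([50, 50, 421]);
translate([811, 514, 0]) cube([50, 50, 421]);
translate([423, 545, 443]) cube([438, 19, 500]);
translate([423, 113, 655]) cube([31, 432, 31]);
translate([830, 113, 655]) cube([31, 432, 31]);
translate([423, 113, 443]) cube([31, 31, 212]);
translate([830, 113, 443]) cube([31, 31, 212]);


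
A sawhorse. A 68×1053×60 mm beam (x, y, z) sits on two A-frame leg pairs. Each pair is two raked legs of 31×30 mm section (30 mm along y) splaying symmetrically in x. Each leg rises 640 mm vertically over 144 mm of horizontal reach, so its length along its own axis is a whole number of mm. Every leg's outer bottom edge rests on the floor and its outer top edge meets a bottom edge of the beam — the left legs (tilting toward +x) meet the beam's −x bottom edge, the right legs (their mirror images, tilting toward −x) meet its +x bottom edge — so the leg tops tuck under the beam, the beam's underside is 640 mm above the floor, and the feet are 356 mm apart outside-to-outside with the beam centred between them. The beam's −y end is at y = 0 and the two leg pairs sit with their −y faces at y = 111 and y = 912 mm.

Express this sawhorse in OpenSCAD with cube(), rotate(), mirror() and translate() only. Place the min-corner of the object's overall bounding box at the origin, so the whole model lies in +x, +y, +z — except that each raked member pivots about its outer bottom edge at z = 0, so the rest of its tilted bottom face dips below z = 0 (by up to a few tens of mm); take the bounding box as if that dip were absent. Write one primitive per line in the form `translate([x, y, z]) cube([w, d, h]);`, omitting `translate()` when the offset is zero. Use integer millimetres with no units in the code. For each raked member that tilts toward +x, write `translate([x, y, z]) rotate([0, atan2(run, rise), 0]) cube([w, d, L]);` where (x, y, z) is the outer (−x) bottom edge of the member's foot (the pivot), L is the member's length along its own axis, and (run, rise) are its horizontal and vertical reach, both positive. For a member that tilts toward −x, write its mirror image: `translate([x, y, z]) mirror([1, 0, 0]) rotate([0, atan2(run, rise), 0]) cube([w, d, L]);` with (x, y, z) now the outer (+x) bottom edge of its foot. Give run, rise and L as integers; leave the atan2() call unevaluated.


translate([144, 0, 640]) cube([68, 1053, 60]);
translate([0, 111, 0]) rotate([0, atan2(144, 640), 0]) cube([31, 30, 656]);
translate([356, 111, 0]) mirror([1, 0, 0]) rotate([0, atan2(144, 640), 0]) cube([31, 30, 656]);
translate([0, 912, 0]) rotate([0, atan2(144, 640), 0]) cube([31, 30, 656]);
translate([356, 912, 0]) mirror([1, 0, 0]) rotate([0, atan2(144, 640), 0]) cube([31, 30, 656]);


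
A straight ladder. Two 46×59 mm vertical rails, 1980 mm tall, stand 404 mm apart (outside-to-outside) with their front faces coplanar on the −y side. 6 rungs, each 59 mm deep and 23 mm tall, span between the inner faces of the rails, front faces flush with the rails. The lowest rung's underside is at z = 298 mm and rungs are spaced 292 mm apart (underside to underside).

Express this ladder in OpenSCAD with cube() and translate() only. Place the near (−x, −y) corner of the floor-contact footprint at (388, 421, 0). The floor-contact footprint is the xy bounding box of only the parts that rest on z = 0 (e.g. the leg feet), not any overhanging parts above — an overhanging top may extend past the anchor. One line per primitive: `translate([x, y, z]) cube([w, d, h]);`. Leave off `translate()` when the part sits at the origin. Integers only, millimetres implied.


// rung span = 404 - 2*46 = 312
// rung[k] z = 298 + k*292
translate([388, 421, 0]) cube([46, 59, 1980]);
translate([746, 421, 0]) cube([46, 59, 1980]);
translate([434, 421, 298]) cube([312, 59, 23]);
translate([434, 421, 590]) cube([312, 59, 23]);
translate([434, 421, 882]) cube([312, 59, 23]);
translate([434, 421, 1174]) cube([312, 59, 23]);
translate([434, 421, 1466]) cube([312, 59, 23]);
translate([434, 421, 1758]) cube([312, 59, 23]);


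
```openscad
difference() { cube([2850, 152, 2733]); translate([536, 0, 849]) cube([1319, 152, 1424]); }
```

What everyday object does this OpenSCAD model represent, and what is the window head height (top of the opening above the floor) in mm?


A wall with a window opening. The window head height is 2273 mm.

A wall with a rectangular opening subtracted — a window. Sill at z = 849, opening 1424 mm tall, so the head is at 849 + 1424 = 2273 mm.


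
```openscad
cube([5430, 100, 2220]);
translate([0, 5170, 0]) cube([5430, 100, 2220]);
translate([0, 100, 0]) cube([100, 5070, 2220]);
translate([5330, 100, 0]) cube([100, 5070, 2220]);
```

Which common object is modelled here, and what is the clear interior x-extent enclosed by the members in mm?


A house (or room) frame. The interior width is 5230 mm.

Four 2220 mm walls enclosing a rectangle with no floor or roof — a room or house frame. Outside width is 5430 mm and wall thickness is 100 mm, so the interior width is 5430 − 2 × 100 = 5230 mm.


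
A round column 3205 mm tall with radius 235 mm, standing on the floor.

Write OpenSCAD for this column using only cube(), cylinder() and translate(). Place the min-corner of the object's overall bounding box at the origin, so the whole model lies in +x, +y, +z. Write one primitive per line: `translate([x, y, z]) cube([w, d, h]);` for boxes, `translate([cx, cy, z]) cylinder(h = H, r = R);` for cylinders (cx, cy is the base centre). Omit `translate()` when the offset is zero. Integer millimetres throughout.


translate([235, 235, 0]) cylinder(h = 3205, r = 235);


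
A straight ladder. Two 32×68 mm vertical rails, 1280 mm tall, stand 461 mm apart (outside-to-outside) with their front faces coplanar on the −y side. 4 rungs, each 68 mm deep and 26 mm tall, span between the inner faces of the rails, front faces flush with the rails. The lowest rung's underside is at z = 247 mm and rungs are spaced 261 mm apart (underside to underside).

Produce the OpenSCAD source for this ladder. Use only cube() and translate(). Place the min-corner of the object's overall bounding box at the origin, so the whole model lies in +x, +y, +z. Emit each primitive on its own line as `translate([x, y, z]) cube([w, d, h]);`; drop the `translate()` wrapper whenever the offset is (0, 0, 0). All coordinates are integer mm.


// rung span = 461 - 2*32 = 397
// rung[k] z = 247 + k*261
cube([32, 68, 1280]);
translate([429, 0, 0]) cube([32, 68, 1280]);
translate([32, 0, 247]) cube([397, 68, 26]);
translate([32, 0, 508]) cube([397, 68, 26]);
translate([32, 0, 769]) cube([397, 68, 26]);
translate([32, 0, 1030]) cube([397, 68, 26]);


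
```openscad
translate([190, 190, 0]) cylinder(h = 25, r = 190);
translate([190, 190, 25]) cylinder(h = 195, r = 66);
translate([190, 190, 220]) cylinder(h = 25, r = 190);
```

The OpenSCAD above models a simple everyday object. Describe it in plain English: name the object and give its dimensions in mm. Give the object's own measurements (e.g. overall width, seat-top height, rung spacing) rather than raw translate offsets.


A spool: two coaxial disc flanges of radius 190 mm and thickness 25 mm, joined by a core cylinder of radius 66 mm and height 195 mm. The lower flange rests on z = 0 and the three cylinders share a vertical axis.


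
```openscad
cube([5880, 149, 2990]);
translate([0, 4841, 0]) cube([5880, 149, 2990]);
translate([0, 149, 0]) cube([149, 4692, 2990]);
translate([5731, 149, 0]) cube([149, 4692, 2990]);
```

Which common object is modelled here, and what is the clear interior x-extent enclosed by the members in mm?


A house (or room) frame. The interior width is 5582 mm.

Four 2990 mm walls enclosing a rectangle with no floor or roof — a room or house frame. Outside width is 5880 mm and wall thickness is 149 mm, so the interior width is 5880 − 2 × 149 = 5582 mm.


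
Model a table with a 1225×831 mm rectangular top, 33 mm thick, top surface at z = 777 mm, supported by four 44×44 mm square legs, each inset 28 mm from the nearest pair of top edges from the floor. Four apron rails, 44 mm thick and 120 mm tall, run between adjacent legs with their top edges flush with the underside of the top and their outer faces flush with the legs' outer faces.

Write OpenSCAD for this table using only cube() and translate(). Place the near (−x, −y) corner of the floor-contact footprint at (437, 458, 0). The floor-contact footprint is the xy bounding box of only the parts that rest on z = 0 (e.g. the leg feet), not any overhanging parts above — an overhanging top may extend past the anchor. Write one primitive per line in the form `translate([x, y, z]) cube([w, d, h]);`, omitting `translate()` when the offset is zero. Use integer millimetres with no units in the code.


// leg_h = 777 - 33 = 744
// apron z = 744 - 120 = 624
translate([409, 430, 744]) cube([1225, 831, 33]);
translate([437, 458, 0]) cube([44, 44, 744]);
translate([1562, 458, 0]) cube([44, 44, 744]);
translate([437, 1189, 0]) cube([44, 44, 744]);
translate([1562, 1189, 0]) cube([44, 44, 744]);
translate([481, 458, 624]) cube([1081, 44, 120]);
translate([481, 1189, 624]) cube([1081, 44, 120]);
translate([437, 502, 624]) cube([44, 687, 120]);
translate([1562, 502, 624]) cube([44, 687, 120]);


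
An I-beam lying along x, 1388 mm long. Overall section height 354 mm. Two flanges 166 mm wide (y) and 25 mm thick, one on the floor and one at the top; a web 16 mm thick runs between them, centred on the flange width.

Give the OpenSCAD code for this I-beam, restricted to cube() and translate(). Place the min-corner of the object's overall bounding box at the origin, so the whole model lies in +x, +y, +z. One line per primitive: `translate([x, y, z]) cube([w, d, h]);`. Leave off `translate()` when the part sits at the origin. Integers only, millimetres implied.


cube([1388, 166, 25]);
translate([0, 75, 25]) cube([1388, 16, 304]);
translate([0, 0, 329]) cube([1388, 166, 25]);


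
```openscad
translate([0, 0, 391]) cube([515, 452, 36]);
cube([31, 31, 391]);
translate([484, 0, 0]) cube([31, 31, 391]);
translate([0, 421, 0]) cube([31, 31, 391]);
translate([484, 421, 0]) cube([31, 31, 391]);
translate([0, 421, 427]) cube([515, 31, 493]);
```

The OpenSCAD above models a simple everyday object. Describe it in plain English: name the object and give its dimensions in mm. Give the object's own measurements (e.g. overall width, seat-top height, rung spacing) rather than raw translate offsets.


A chair. The seat is a 515×452×36 mm slab with its top at z = 427 mm, on four 31×31 mm corner legs (flush with the seat edges, standing on z = 0). A flat backrest 31 mm thick, 493 mm tall, spans the full seat width and rises from the seat top along its +y edge, rear face flush with the rear of the seat.


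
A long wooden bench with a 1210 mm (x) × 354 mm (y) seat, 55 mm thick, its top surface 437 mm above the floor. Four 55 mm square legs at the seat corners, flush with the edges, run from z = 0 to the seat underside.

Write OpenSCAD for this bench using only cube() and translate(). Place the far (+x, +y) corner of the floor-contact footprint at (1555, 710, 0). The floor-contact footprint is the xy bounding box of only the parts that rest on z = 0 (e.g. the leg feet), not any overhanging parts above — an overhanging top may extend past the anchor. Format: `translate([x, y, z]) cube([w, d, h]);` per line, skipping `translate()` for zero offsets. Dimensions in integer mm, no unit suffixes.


// leg_h = 437 − 55 = 382
translate([345, 356, 382]) cube([1210, 354, 55]);
translate([345, 356, 0]) cube([55, 55, 382]);
translate([345, 655, 0]) cube([55, 55, 382]);
translate([1500, 356, 0]) cube([55, 55, 382]);
translate([1500, 655, 0]) cube([55, 55, 382]);


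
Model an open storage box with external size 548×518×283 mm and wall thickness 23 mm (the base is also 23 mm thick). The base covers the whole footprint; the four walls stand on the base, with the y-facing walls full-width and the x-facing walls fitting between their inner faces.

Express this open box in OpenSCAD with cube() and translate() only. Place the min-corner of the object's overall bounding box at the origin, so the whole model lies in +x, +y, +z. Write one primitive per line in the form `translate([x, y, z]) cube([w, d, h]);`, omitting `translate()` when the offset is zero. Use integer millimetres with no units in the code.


cube([548, 518, 23]);
translate([0, 0, 23]) cube([548, 23, 260]);
translate([0, 495, 23]) cube([548, 23, 260]);
translate([0, 23, 23]) cube([23, 472, 260]);
translate([525, 23, 23]) cube([23, 472, 260]);


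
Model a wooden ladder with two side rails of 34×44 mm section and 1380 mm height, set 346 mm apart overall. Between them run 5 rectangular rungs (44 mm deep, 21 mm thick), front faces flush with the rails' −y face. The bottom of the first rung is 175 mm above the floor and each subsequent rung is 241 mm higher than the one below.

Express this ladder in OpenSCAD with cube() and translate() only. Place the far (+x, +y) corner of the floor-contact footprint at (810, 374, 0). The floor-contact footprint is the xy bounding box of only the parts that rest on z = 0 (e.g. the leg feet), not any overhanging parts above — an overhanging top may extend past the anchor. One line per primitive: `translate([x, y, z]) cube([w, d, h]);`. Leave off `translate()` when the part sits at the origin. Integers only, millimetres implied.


translate([464, 330, 0]) cube([34, 44, 1380]);
translate([776, 330, 0]) cube([34, 44, 1380]);
translate([498, 330, 175]) cube([278, 44, 21]);
translate([498, 330, 416]) cube([278, 44, 21]);
translate([498, 330, 657]) cube([278, 44, 21]);
translate([498, 330, 898]) cube([278, 44, 21]);
translate([498, 330, 1139]) cube([278, 44, 21]);


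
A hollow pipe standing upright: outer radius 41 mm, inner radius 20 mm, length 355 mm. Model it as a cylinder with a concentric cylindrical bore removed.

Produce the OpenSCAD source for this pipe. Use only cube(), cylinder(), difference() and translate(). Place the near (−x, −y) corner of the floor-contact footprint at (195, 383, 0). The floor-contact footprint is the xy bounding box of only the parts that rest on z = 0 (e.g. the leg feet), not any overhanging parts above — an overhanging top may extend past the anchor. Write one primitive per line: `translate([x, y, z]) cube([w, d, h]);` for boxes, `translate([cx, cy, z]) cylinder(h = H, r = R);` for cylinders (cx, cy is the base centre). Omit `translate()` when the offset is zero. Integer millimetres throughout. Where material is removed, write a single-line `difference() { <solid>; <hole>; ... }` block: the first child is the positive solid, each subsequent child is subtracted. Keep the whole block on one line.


difference() { translate([236, 424, 0]) cylinder(h = 355, r = 41); translate([236, 424, 0]) cylinder(h = 355, r = 20); }


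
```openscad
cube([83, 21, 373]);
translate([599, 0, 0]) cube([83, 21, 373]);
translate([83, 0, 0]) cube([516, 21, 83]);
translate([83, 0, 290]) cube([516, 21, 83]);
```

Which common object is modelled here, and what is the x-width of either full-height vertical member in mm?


A picture frame. The border width is 83 mm.

Four thin pieces enclosing a rectangular opening — a picture frame. The two full-height stiles are 373 mm tall; the top rail sits at z = 290 and is 83 mm tall, so the border above the opening is 373 − 290 = 83 mm, matching the stile x-width.


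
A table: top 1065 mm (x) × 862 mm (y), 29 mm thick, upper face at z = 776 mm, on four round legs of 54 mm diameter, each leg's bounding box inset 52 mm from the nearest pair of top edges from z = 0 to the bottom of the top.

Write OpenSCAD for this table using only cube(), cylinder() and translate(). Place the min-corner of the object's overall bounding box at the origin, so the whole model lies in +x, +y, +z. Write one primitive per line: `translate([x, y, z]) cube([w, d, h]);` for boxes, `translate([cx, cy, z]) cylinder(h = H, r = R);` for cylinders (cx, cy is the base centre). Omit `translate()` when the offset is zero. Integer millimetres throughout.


translate([0, 0, 747]) cube([1065, 862, 29]);
translate([79, 79, 0]) cylinder(h = 747, r = 27);
translate([986, 79, 0]) cylinder(h = 747, r = 27);
translate([79, 783, 0]) cylinder(h = 747, r = 27);
translate([986, 783, 0]) cylinder(h = 747, r = 27);


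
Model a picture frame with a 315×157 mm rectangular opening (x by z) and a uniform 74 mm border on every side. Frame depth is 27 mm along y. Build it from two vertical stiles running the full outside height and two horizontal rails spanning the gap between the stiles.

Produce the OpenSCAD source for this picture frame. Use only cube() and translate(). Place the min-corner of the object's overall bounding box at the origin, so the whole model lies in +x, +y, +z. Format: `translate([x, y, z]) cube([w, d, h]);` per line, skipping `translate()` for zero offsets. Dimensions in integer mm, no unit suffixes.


cube([74, 27, 305]);
translate([389, 0, 0]) cube([74, 27, 305]);
translate([74, 0, 0]) cube([315, 27, 74]);
translate([74, 0, 231]) cube([315, 27, 74]);


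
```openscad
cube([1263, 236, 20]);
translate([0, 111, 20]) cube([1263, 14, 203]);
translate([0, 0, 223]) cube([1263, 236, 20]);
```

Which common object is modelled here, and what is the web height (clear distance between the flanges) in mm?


An I-beam. The web height is 203 mm.

Two wide flanges with a thin centred web — an I-beam. Overall 243 mm minus two 20 mm flanges gives a web of 243 − 2·20 = 203 mm.


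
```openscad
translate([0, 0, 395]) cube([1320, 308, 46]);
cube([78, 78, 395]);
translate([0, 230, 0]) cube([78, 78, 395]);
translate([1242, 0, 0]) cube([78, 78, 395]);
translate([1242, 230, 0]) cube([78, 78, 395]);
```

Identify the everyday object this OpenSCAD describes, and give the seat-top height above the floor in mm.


A bench. The seat-top height is 441 mm.

A long slab on four corner posts — a bench. The slab sits at z = 395 with thickness 46, so the top is 395 + 46 = 441 mm.


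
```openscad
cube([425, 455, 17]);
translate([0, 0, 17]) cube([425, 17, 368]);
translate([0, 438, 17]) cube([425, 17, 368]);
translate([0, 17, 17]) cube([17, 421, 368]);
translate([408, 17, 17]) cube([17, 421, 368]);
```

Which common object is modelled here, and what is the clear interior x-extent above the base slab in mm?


An open box. The internal width is 391 mm.

A 425×455 base slab with four walls standing on it — an open box. The base is 425 mm wide and the walls are 17 mm thick, so the internal width is 425 − 2 × 17 = 391 mm.


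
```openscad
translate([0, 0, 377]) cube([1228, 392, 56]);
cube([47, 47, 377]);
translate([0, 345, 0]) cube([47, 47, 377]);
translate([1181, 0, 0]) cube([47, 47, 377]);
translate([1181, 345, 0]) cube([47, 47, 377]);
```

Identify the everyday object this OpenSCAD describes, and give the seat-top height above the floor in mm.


A bench. The seat-top height is 433 mm.

A long slab on four corner posts — a bench. The slab sits at z = 377 with thickness 56, so the top is 377 + 56 = 433 mm.
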